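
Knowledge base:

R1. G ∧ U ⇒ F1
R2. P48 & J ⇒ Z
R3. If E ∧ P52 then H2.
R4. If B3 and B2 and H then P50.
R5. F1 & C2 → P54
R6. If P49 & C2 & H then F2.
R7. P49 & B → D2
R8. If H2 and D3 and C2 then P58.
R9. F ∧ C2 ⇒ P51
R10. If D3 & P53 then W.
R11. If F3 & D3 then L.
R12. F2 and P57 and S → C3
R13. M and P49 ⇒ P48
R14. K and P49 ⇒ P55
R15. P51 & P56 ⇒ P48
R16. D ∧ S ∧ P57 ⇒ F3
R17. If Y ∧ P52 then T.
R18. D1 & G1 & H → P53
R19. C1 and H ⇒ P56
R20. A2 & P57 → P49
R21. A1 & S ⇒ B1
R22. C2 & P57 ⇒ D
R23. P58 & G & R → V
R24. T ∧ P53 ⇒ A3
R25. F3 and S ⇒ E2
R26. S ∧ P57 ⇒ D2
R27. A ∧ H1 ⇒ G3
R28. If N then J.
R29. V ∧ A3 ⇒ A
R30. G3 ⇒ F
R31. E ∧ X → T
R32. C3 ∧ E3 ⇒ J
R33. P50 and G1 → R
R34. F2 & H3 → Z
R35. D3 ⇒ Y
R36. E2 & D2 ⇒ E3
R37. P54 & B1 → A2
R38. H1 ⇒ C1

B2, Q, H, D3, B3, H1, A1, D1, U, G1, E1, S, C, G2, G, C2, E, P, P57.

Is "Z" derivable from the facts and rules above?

Forward chaining from the given facts derives: F1, P50, P54, P53, B1, D, D2, R, Y, A2, C1, W, F3, P56, P49, E2, E3, F2, L, C3, J.
Rules concluding Z: R2 needs P48; R34 needs H3 — none of these are established.

No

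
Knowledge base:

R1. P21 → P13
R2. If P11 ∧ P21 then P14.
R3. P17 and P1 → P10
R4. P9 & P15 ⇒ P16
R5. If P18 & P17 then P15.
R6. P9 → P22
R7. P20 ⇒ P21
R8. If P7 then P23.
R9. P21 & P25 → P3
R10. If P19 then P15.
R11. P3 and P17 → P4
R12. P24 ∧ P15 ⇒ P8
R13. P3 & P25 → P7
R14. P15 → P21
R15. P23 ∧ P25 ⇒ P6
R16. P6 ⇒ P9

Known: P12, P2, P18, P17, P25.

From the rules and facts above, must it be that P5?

No

Forward chaining from the given facts derives: P15, P21, P13, P3, P4, P7, P23, P6, P9, P16, P22.
No rule has P5 as its conclusion, and it is not among the given facts.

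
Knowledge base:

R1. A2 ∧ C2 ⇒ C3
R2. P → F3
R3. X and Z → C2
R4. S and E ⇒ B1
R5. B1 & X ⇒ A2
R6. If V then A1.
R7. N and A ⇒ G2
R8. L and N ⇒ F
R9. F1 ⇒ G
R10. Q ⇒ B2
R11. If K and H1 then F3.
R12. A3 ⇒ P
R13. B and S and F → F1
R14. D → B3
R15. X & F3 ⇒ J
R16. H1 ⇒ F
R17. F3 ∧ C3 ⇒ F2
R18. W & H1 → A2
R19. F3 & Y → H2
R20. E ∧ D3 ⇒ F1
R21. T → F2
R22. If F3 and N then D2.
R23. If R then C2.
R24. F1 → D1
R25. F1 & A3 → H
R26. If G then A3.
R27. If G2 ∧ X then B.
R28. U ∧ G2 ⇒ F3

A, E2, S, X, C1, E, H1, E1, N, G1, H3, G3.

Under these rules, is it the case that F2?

No

Forward chaining from the given facts derives: B1, A2, G2, F, B, F1, D1, G, A3, P, H, F3, J, D2.
Rules concluding F2: R17 needs C3; R21 needs T — none of these are established.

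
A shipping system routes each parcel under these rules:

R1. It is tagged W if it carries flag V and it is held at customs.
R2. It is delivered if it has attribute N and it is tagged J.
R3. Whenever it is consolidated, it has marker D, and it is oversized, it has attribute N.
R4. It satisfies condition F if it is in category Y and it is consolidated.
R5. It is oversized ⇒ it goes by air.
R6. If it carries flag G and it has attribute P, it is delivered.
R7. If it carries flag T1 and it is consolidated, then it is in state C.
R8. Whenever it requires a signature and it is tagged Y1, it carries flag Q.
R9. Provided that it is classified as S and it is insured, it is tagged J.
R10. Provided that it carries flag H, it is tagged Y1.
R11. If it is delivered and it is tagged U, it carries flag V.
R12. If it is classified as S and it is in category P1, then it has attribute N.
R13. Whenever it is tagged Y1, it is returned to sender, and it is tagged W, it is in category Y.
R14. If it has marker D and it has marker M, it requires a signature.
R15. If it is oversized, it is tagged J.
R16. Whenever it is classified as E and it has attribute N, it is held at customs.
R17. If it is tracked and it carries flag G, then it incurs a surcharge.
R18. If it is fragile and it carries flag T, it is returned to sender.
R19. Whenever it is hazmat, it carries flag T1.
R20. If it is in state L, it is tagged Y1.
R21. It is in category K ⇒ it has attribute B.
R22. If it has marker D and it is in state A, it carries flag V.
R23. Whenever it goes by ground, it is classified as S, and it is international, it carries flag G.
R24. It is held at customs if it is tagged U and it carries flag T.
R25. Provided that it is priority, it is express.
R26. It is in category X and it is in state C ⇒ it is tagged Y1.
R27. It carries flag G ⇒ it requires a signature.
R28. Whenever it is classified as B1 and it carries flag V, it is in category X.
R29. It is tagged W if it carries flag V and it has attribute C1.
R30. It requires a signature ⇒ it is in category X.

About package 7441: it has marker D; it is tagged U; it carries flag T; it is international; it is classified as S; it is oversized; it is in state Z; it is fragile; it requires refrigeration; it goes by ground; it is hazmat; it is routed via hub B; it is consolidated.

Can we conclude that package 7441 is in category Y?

Yes

By R3 (it is consolidated, it has marker D, it is oversized): it has attribute N.
By R15 (it is oversized): it is tagged J.
By R18 (it is fragile, it carries flag T): it is returned to sender.
By R19 (it is hazmat): it carries flag T1.
By R23 (it goes by ground, it is classified as S, it is international): it carries flag G.
By R24 (it is tagged U, it carries flag T): it is held at customs.
By R27 (it carries flag G): it requires a signature.
By R30 (it requires a signature): it is in category X.
By R2 (it has attribute N, it is tagged J): it is delivered.
By R7 (it carries flag T1, it is consolidated): it is in state C.
By R11 (it is delivered, it is tagged U): it carries flag V.
By R26 (it is in category X, it is in state C): it is tagged Y1.
By R1 (it carries flag V, it is held at customs): it is tagged W.
By R13 (it is tagged Y1, it is returned to sender, it is tagged W): it is in category Y.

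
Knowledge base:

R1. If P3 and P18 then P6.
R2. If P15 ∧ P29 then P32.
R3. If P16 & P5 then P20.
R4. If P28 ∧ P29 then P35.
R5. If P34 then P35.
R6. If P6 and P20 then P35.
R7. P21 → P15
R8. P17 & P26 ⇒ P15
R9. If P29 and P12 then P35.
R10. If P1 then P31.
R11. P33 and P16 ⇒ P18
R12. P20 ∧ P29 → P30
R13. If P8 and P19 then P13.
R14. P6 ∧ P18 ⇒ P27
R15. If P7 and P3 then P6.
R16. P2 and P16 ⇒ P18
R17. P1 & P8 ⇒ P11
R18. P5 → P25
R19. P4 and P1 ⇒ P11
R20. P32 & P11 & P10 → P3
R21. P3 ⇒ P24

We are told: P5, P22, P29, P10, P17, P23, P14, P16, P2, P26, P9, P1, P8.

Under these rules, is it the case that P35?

P20  (by R3: P16, P5)
P15  (by R8: P17, P26)
P18  (by R16: P2, P16)
P11  (by R17: P1, P8)
P32  (by R2: P15, P29)
P3  (by R20: P32, P11, P10)
P6  (by R1: P3, P18)
P35  (by R6: P6, P20)

Yes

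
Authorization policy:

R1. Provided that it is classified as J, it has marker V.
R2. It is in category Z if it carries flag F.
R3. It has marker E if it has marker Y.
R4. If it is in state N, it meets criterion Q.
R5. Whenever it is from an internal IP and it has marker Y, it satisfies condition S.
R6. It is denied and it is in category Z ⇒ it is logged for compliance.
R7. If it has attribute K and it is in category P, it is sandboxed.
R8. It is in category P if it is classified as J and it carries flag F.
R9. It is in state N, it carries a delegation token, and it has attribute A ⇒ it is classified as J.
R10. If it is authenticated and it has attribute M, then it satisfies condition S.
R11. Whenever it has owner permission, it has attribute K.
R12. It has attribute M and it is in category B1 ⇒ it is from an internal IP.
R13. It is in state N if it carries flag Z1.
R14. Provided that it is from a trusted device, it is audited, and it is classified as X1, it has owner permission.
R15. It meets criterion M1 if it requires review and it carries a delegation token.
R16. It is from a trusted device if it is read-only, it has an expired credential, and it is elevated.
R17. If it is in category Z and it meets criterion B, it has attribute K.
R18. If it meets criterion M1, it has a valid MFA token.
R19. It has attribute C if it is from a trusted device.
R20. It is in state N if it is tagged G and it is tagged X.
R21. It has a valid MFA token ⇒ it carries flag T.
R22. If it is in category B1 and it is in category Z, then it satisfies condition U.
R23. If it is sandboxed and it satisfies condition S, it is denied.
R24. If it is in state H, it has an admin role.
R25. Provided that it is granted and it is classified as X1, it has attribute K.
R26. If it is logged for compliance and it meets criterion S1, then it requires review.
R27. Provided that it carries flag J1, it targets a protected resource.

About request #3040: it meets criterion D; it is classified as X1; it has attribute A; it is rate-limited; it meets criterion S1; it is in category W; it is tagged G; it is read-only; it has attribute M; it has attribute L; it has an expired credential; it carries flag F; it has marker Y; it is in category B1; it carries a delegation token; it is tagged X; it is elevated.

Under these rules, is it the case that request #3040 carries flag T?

No

Forward chaining from the given facts derives: is in category Z, has marker E, is from an internal IP, is from a trusted device, has attribute C, is in state N, satisfies condition U, meets criterion Q, satisfies condition S, is classified as J, has marker V, is in category P.
The only rule concluding "it carries flag T" is R21, which needs "it has a valid MFA token"; that is never established.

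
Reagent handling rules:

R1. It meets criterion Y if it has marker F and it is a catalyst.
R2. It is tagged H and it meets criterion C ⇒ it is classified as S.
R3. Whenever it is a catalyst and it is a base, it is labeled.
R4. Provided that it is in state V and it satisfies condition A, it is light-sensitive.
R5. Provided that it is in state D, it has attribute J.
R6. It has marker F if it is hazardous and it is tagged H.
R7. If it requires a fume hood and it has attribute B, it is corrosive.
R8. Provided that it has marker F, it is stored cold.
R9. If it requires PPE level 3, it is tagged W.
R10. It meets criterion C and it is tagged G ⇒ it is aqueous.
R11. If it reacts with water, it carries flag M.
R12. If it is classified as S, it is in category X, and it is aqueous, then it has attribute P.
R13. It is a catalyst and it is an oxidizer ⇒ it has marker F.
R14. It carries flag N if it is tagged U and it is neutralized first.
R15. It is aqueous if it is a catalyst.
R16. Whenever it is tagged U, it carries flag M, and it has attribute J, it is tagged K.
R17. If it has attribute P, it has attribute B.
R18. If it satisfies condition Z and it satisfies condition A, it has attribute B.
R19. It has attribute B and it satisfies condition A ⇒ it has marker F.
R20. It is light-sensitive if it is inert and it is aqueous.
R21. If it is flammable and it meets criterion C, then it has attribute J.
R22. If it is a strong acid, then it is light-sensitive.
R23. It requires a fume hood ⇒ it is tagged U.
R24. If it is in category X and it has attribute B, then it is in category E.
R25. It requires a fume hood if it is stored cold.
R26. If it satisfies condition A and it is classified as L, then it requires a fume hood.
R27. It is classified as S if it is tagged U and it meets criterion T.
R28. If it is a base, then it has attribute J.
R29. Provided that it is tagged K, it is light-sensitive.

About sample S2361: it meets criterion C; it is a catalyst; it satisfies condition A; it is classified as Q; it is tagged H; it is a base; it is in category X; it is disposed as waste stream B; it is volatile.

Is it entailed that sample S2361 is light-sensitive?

No

Forward chaining from the given facts derives: is classified as S, is labeled, is aqueous, has attribute J, has attribute P, has attribute B, has marker F, is in category E, meets criterion Y, is stored cold, requires a fume hood, is corrosive, is tagged U.
Rules concluding "it is light-sensitive": R4 needs "it is in state V"; R20 needs "it is inert"; R22 needs "it is a strong acid"; R29 needs "it is tagged K" — none of these are established.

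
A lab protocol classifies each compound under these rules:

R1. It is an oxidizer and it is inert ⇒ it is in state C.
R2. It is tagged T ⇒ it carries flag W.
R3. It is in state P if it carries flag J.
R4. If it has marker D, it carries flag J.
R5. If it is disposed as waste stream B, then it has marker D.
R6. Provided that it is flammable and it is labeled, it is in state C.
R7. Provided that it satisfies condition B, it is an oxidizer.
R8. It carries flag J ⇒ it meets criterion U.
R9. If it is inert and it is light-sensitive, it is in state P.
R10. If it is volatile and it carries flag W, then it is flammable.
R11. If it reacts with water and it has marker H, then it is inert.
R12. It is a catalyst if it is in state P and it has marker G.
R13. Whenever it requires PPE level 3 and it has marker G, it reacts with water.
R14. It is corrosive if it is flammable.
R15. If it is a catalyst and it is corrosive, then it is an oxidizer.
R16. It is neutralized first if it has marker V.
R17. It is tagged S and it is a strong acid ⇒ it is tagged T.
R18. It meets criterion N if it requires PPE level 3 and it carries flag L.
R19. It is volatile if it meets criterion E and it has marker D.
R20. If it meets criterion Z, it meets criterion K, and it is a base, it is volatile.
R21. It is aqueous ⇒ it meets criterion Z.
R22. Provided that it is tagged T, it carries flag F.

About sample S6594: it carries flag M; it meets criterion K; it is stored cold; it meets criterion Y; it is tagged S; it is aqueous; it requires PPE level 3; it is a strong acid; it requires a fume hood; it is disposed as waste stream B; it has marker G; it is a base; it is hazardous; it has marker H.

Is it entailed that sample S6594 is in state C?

Yes

By R5 (it is disposed as waste stream B): it has marker D.
By R13 (it requires PPE level 3, it has marker G): it reacts with water.
By R17 (it is tagged S, it is a strong acid): it is tagged T.
By R21 (it is aqueous): it meets criterion Z.
By R2 (it is tagged T): it carries flag W.
By R4 (it has marker D): it carries flag J.
By R11 (it reacts with water, it has marker H): it is inert.
By R20 (it meets criterion Z, it meets criterion K, it is a base): it is volatile.
By R3 (it carries flag J): it is in state P.
By R10 (it is volatile, it carries flag W): it is flammable.
By R12 (it is in state P, it has marker G): it is a catalyst.
By R14 (it is flammable): it is corrosive.
By R15 (it is a catalyst, it is corrosive): it is an oxidizer.
By R1 (it is an oxidizer, it is inert): it is in state C.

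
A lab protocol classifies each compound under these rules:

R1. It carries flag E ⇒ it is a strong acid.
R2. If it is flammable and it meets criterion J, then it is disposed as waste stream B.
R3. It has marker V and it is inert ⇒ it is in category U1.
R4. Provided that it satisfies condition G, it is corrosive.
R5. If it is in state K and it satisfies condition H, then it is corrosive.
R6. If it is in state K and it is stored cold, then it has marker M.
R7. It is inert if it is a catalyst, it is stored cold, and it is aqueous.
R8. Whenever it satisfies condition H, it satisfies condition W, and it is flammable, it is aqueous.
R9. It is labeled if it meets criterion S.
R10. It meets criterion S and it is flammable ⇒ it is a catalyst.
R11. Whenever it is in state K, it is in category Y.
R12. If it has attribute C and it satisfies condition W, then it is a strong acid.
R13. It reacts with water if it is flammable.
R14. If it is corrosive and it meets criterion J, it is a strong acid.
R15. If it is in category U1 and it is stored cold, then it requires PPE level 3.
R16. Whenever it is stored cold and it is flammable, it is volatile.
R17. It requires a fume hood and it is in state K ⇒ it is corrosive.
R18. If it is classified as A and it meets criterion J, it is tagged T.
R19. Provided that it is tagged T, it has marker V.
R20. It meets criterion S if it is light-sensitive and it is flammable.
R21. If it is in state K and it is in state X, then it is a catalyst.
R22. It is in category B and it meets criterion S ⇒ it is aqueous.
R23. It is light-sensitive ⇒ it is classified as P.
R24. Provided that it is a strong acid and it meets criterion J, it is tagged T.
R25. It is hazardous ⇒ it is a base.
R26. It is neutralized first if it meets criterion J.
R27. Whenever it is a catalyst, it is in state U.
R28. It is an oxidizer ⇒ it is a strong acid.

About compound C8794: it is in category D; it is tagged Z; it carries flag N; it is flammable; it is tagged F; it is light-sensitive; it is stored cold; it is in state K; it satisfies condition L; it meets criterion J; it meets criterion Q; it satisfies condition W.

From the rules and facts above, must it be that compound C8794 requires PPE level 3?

Forward chaining from the given facts derives: is disposed as waste stream B, has marker M, is in category Y, reacts with water, is volatile, meets criterion S, is classified as P, is neutralized first, is labeled, is a catalyst, is in state U.
The only rule concluding "it requires PPE level 3" is R15, which needs "it is in category U1"; that is never established.

No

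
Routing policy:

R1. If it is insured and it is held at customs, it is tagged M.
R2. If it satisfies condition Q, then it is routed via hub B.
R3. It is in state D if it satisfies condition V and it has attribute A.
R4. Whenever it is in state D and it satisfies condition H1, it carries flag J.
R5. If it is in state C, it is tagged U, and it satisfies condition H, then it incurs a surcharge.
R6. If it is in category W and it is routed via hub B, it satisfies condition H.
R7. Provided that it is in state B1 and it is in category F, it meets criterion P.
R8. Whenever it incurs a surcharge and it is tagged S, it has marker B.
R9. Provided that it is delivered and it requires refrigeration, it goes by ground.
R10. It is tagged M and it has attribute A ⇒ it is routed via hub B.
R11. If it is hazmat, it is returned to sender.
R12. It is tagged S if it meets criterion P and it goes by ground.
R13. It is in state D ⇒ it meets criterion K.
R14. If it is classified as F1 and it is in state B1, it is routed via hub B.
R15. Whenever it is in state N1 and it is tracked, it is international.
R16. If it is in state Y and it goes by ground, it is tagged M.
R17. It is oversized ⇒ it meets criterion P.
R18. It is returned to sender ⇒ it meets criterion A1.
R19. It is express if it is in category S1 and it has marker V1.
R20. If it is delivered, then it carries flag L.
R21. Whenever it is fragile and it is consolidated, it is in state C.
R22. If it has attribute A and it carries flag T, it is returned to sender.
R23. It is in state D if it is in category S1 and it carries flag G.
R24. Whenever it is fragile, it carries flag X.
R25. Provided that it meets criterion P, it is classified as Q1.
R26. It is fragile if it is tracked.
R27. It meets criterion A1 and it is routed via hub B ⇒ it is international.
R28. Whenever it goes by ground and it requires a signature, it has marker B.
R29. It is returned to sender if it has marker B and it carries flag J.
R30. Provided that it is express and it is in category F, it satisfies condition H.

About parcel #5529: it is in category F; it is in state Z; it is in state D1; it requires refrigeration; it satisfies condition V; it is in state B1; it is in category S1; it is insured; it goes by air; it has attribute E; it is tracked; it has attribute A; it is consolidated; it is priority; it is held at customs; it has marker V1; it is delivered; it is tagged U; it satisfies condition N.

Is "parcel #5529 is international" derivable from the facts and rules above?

Forward chaining from the given facts derives: is tagged M, is in state D, meets criterion P, goes by ground, is routed via hub B, is tagged S, meets criterion K, is express, carries flag L, is classified as Q1, is fragile, satisfies condition H, is in state C, carries flag X, incurs a surcharge, has marker B.
Rules concluding "it is international": R15 needs "it is in state N1"; R27 needs "it meets criterion A1" — none of these are established.

No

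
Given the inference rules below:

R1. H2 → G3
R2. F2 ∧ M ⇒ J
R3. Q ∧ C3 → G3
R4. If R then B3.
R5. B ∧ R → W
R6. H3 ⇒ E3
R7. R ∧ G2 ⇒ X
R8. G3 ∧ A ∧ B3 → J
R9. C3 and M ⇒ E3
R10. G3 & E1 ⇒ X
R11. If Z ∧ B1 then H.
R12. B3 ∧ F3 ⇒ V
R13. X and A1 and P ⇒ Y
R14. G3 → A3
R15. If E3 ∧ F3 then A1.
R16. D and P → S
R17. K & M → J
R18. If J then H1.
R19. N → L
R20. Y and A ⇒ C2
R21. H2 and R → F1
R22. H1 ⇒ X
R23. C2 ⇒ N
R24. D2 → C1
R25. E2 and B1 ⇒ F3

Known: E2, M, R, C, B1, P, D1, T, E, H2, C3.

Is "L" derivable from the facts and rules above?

Forward chaining from the given facts derives: G3, B3, E3, A3, F1, F3, V, A1.
The only rule concluding L is R19, which needs N; that is never established.

No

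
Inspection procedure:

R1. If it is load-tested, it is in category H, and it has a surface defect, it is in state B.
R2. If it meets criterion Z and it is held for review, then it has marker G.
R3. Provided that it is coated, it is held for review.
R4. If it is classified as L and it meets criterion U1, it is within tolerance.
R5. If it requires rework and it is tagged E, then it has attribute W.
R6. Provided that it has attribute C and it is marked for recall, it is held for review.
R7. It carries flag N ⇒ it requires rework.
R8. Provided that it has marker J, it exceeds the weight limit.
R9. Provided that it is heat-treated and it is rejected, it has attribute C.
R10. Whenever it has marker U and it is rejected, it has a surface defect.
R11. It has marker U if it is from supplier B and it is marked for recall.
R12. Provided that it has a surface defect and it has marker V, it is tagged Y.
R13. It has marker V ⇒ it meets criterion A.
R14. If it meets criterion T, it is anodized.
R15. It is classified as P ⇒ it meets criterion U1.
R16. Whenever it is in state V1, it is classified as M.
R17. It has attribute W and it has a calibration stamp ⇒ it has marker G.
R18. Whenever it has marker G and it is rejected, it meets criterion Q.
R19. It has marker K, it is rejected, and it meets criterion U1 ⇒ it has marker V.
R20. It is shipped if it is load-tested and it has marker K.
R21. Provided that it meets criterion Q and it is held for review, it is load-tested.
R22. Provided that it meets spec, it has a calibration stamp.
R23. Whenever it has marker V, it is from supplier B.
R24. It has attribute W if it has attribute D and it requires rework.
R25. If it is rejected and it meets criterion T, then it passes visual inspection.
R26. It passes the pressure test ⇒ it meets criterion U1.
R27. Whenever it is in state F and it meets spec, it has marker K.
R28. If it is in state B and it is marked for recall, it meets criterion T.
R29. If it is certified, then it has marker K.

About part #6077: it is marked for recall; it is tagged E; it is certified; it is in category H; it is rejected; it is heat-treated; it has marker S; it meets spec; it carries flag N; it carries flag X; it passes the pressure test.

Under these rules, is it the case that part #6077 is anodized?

Yes

By R7 (it carries flag N): it requires rework.
By R9 (it is heat-treated, it is rejected): it has attribute C.
By R22 (it meets spec): it has a calibration stamp.
By R26 (it passes the pressure test): it meets criterion U1.
By R29 (it is certified): it has marker K.
By R5 (it requires rework, it is tagged E): it has attribute W.
By R6 (it has attribute C, it is marked for recall): it is held for review.
By R17 (it has attribute W, it has a calibration stamp): it has marker G.
By R18 (it has marker G, it is rejected): it meets criterion Q.
By R19 (it has marker K, it is rejected, it meets criterion U1): it has marker V.
By R21 (it meets criterion Q, it is held for review): it is load-tested.
By R23 (it has marker V): it is from supplier B.
By R11 (it is from supplier B, it is marked for recall): it has marker U.
By R10 (it has marker U, it is rejected): it has a surface defect.
By R1 (it is load-tested, it is in category H, it has a surface defect): it is in state B.
By R28 (it is in state B, it is marked for recall): it meets criterion T.
By R14 (it meets criterion T): it is anodized.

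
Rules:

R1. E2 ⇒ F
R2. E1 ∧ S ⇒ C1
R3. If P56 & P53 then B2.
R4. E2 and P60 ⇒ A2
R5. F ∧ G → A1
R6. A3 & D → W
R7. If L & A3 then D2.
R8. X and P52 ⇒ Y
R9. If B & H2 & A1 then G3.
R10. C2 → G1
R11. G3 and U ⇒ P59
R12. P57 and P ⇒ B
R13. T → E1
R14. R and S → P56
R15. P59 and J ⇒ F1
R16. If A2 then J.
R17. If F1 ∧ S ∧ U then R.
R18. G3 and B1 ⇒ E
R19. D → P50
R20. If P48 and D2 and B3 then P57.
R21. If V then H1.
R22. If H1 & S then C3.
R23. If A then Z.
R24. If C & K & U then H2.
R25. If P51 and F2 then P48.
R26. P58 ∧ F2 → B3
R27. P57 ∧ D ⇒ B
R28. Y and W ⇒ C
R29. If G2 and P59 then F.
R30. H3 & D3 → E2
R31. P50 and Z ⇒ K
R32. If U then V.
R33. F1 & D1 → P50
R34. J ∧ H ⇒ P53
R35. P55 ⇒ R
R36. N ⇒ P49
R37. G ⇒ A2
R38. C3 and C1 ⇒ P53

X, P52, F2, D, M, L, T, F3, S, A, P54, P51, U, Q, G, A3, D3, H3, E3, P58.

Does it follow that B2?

Yes

W  (by R6: A3, D)
D2  (by R7: L, A3)
Y  (by R8: X, P52)
E1  (by R13: T)
P50  (by R19: D)
Z  (by R23: A)
P48  (by R25: P51, F2)
B3  (by R26: P58, F2)
C  (by R28: Y, W)
E2  (by R30: H3, D3)
K  (by R31: P50, Z)
V  (by R32: U)
A2  (by R37: G)
F  (by R1: E2)
C1  (by R2: E1, S)
A1  (by R5: F, G)
J  (by R16: A2)
P57  (by R20: P48, D2, B3)
H1  (by R21: V)
C3  (by R22: H1, S)
H2  (by R24: C, K, U)
B  (by R27: P57, D)
P53  (by R38: C3, C1)
G3  (by R9: B, H2, A1)
P59  (by R11: G3, U)
F1  (by R15: P59, J)
R  (by R17: F1, S, U)
P56  (by R14: R, S)
B2  (by R3: P56, P53)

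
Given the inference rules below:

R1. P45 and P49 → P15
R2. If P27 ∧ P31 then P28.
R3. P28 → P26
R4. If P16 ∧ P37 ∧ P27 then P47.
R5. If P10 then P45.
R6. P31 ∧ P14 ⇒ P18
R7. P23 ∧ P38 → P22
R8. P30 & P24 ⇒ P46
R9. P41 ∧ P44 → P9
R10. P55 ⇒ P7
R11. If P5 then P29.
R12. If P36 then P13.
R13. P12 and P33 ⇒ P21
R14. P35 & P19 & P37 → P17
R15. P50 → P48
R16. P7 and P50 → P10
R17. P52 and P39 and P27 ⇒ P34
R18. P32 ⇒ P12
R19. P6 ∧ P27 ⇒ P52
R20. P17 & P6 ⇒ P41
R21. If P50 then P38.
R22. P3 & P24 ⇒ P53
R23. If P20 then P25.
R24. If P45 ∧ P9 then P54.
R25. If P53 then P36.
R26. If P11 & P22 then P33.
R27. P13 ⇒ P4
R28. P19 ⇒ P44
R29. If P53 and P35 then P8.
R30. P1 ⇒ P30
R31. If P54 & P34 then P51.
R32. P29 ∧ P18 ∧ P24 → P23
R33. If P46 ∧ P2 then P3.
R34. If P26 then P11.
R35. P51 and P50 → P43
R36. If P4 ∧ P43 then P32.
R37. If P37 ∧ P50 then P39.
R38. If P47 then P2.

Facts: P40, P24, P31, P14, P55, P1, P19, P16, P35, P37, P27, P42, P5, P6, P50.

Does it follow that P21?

P28  (by R2: P27, P31)
P26  (by R3: P28)
P47  (by R4: P16, P37, P27)
P18  (by R6: P31, P14)
P7  (by R10: P55)
P29  (by R11: P5)
P17  (by R14: P35, P19, P37)
P10  (by R16: P7, P50)
P52  (by R19: P6, P27)
P41  (by R20: P17, P6)
P38  (by R21: P50)
P44  (by R28: P19)
P30  (by R30: P1)
P23  (by R32: P29, P18, P24)
P11  (by R34: P26)
P39  (by R37: P37, P50)
P2  (by R38: P47)
P45  (by R5: P10)
P22  (by R7: P23, P38)
P46  (by R8: P30, P24)
P9  (by R9: P41, P44)
P34  (by R17: P52, P39, P27)
P54  (by R24: P45, P9)
P33  (by R26: P11, P22)
P51  (by R31: P54, P34)
P3  (by R33: P46, P2)
P43  (by R35: P51, P50)
P53  (by R22: P3, P24)
P36  (by R25: P53)
P13  (by R12: P36)
P4  (by R27: P13)
P32  (by R36: P4, P43)
P12  (by R18: P32)
P21  (by R13: P12, P33)

Yes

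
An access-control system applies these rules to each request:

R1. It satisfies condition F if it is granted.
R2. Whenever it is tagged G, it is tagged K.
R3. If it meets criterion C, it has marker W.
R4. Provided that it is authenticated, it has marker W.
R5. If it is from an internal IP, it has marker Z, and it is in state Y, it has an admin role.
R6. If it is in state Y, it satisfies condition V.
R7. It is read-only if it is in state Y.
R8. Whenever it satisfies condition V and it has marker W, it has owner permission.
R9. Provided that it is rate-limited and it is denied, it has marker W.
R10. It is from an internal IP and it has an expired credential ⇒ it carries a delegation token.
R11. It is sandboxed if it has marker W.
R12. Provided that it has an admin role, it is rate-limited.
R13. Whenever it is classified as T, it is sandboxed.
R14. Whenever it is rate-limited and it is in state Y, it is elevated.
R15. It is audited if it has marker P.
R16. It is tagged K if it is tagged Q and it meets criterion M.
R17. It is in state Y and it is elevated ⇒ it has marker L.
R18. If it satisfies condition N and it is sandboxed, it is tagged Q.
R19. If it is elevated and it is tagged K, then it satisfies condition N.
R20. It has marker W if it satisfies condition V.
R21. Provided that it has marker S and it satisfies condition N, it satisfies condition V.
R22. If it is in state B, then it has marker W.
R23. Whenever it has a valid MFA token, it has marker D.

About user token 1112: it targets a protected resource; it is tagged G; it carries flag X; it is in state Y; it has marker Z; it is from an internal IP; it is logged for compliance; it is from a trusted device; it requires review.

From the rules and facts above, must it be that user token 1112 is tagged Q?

Yes

By R2 (it is tagged G): it is tagged K.
By R5 (it is from an internal IP, it has marker Z, it is in state Y): it has an admin role.
By R6 (it is in state Y): it satisfies condition V.
By R12 (it has an admin role): it is rate-limited.
By R14 (it is rate-limited, it is in state Y): it is elevated.
By R19 (it is elevated, it is tagged K): it satisfies condition N.
By R20 (it satisfies condition V): it has marker W.
By R11 (it has marker W): it is sandboxed.
By R18 (it satisfies condition N, it is sandboxed): it is tagged Q.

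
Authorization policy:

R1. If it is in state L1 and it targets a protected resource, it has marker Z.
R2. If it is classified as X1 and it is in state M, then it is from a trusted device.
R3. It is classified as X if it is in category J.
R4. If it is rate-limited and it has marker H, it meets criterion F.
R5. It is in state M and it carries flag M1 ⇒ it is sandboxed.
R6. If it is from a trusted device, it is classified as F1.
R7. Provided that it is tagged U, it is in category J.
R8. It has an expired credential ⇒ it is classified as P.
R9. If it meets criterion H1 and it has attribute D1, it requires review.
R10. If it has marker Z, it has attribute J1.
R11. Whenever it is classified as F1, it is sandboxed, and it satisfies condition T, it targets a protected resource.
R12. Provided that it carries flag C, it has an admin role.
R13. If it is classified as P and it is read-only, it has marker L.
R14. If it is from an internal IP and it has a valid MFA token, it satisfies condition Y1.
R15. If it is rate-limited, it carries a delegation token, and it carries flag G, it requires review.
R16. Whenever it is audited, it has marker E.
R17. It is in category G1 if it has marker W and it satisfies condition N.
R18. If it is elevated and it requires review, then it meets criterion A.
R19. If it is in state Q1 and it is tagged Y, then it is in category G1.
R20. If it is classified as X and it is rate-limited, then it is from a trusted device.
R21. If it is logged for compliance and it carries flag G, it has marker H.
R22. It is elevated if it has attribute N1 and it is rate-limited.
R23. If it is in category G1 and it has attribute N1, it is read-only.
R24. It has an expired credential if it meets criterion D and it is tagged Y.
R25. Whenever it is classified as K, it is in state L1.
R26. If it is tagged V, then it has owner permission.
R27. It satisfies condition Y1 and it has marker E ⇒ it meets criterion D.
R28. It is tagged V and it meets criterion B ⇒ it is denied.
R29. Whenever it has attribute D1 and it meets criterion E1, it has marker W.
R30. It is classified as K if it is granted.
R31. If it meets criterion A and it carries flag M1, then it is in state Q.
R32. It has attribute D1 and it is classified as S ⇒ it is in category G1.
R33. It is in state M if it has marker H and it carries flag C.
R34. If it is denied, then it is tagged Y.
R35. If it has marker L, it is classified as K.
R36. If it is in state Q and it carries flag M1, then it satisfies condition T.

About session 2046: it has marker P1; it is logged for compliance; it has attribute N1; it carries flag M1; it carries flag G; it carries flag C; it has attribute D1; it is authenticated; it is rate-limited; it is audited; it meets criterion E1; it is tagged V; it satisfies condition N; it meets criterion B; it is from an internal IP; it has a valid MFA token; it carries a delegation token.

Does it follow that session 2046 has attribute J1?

No

Forward chaining from the given facts derives: has an admin role, satisfies condition Y1, requires review, has marker E, has marker H, is elevated, has owner permission, meets criterion D, is denied, has marker W, is in state M, is tagged Y, meets criterion F, is sandboxed, is in category G1, meets criterion A, is read-only, has an expired credential, is in state Q, satisfies condition T, is classified as P, has marker L, is classified as K, is in state L1.
The only rule concluding "it has attribute J1" is R10, which needs "it has marker Z"; that is never established.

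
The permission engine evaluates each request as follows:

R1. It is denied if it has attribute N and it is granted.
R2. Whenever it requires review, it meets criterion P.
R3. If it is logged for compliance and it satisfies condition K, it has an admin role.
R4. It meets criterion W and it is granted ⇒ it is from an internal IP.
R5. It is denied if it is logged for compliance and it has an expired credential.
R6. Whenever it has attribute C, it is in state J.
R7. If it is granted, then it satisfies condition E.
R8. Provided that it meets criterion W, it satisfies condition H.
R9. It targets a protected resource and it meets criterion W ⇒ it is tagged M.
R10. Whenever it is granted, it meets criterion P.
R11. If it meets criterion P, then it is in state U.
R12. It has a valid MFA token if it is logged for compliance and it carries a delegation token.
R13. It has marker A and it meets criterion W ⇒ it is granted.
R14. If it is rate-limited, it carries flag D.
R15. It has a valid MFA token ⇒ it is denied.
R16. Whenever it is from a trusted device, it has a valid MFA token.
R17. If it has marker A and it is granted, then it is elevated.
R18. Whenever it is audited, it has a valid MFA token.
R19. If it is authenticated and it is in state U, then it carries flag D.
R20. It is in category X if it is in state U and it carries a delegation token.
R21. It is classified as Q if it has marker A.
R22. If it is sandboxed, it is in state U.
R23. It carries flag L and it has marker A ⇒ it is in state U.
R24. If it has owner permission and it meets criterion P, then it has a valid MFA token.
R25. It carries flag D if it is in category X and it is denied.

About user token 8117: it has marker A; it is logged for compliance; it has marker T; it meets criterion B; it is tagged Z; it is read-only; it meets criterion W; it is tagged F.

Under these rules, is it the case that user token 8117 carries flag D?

No

Forward chaining from the given facts derives: satisfies condition H, is granted, is elevated, is classified as Q, is from an internal IP, satisfies condition E, meets criterion P, is in state U.
Rules concluding "it carries flag D": R14 needs "it is rate-limited"; R19 needs "it is authenticated"; R25 needs "it is in category X" — none of these are established.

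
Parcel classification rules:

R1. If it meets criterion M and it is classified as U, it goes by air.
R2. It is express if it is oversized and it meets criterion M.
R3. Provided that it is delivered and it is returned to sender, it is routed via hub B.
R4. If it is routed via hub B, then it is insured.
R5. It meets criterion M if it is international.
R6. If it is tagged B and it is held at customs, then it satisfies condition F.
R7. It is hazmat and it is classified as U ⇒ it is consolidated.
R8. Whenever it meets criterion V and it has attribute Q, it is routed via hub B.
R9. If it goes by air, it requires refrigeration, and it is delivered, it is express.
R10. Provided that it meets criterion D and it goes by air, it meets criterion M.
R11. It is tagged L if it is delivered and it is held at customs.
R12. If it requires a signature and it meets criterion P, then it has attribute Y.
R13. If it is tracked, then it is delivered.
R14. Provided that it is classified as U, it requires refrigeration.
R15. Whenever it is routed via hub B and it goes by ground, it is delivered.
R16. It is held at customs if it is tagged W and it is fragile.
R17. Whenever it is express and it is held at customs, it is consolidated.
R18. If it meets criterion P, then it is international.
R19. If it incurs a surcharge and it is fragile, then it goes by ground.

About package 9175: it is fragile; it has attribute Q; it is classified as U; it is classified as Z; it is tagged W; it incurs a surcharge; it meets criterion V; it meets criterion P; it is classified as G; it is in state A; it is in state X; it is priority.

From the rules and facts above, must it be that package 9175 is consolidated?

Yes

By R8 (it meets criterion V, it has attribute Q): it is routed via hub B.
By R14 (it is classified as U): it requires refrigeration.
By R16 (it is tagged W, it is fragile): it is held at customs.
By R18 (it meets criterion P): it is international.
By R19 (it incurs a surcharge, it is fragile): it goes by ground.
By R5 (it is international): it meets criterion M.
By R15 (it is routed via hub B, it goes by ground): it is delivered.
By R1 (it meets criterion M, it is classified as U): it goes by air.
By R9 (it goes by air, it requires refrigeration, it is delivered): it is express.
By R17 (it is express, it is held at customs): it is consolidated.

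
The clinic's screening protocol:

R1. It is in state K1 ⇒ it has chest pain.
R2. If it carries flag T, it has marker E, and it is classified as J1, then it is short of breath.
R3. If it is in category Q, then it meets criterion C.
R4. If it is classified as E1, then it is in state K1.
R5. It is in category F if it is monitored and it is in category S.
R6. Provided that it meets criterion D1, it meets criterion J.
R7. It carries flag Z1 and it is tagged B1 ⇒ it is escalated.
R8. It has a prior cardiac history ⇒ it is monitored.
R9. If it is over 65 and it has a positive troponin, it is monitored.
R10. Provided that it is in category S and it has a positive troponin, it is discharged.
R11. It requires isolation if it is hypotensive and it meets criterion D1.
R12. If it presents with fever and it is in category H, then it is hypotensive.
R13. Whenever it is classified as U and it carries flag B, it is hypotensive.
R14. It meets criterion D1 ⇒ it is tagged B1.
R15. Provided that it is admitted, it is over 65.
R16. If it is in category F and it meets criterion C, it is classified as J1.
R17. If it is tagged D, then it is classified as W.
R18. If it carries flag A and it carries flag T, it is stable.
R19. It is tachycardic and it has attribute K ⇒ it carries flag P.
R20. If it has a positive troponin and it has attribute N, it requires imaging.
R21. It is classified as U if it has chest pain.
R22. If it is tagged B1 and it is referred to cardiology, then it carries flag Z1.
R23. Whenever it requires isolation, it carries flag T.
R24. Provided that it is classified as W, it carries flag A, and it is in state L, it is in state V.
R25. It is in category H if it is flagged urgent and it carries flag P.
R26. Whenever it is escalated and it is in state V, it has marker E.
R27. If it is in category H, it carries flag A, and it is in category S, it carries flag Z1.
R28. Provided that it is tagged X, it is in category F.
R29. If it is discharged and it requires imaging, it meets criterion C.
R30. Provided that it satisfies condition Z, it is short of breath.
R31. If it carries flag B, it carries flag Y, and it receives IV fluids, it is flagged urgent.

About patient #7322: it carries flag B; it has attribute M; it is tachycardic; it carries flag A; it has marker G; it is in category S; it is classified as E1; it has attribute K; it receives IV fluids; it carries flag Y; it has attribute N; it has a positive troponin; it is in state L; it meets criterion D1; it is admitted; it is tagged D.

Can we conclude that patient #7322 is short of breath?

Yes

By R4 (it is classified as E1): it is in state K1.
By R10 (it is in category S, it has a positive troponin): it is discharged.
By R14 (it meets criterion D1): it is tagged B1.
By R15 (it is admitted): it is over 65.
By R17 (it is tagged D): it is classified as W.
By R19 (it is tachycardic, it has attribute K): it carries flag P.
By R20 (it has a positive troponin, it has attribute N): it requires imaging.
By R24 (it is classified as W, it carries flag A, it is in state L): it is in state V.
By R29 (it is discharged, it requires imaging): it meets criterion C.
By R31 (it carries flag B, it carries flag Y, it receives IV fluids): it is flagged urgent.
By R1 (it is in state K1): it has chest pain.
By R9 (it is over 65, it has a positive troponin): it is monitored.
By R21 (it has chest pain): it is classified as U.
By R25 (it is flagged urgent, it carries flag P): it is in category H.
By R27 (it is in category H, it carries flag A, it is in category S): it carries flag Z1.
By R5 (it is monitored, it is in category S): it is in category F.
By R7 (it carries flag Z1, it is tagged B1): it is escalated.
By R13 (it is classified as U, it carries flag B): it is hypotensive.
By R16 (it is in category F, it meets criterion C): it is classified as J1.
By R26 (it is escalated, it is in state V): it has marker E.
By R11 (it is hypotensive, it meets criterion D1): it requires isolation.
By R23 (it requires isolation): it carries flag T.
By R2 (it carries flag T, it has marker E, it is classified as J1): it is short of breath.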